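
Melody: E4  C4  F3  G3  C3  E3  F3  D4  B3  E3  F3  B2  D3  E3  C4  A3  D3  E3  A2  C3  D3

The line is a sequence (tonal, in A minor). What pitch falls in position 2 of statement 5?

With 7-note cells, note 2 of each statement runs C4, B3, A3.
Each moves down a 2nd. Continuing: G3 → F3.

F3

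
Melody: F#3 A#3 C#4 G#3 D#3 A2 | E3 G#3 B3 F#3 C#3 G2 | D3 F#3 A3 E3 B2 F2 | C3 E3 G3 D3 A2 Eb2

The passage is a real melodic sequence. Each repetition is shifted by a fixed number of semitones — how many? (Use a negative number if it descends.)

-2

Unit = 6 notes; the statements start on F#3, E3, D3, C3, moving down a 2nd each time.
F#3→E3 is 52 − 54 = -2 semitones.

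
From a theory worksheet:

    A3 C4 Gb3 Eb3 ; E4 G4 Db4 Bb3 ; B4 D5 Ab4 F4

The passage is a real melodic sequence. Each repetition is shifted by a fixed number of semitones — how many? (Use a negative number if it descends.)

7

Taking 4-note groups, the heads are A3, E4, B4: the pattern moves up a 5th.
A3 to E4 spans +7 semitones.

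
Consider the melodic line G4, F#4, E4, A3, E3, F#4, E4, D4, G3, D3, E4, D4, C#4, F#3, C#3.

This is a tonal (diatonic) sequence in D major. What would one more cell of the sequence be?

With a 5-note motive the entries are G4, F#4, E4, each down a 2nd from the previous.
From D4 the diatonic shape gives D4 C#4 B3 E3 B2.

D4 C#4 B3 E3 B2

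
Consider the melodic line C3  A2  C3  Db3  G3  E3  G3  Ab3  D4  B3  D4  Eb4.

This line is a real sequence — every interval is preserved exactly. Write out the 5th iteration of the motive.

E5 C#5 E5 F5

Unit = 4 notes; the statements start on C3, G3, D4, moving up a 5th each time.
Extending up a 5th: A4 → E5.
So cell 5 is E5 C#5 E5 F5.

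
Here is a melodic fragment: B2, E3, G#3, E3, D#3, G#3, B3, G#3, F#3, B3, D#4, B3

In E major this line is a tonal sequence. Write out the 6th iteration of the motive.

With a 4-note motive the entries are B2, D#3, F#3, each up a 3rd from the previous.
Carrying on: A3 → C#4 → E4.
So cell 6 is E4 A4 C#5 A4.

E4 A4 C#5 A4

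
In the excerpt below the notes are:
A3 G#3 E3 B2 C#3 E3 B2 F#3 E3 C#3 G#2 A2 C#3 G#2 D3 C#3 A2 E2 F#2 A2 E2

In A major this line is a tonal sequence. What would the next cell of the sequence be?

Unit = 7 notes; the statements start on A3, F#3, D3, moving down a 3rd each time.
Statement 4 starts on B2 and keeps the same diatonic contour: B2 A2 F#2 C#2 D2 F#2 C#2.

B2 A2 F#2 C#2 D2 F#2 C#2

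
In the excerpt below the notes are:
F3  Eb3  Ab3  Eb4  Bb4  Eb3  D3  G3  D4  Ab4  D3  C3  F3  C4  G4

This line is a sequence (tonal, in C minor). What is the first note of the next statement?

Taking 5-note groups, the heads are F3, Eb3, D3: the pattern moves down a 2nd.
One more step down a 2nd gives C3.

C3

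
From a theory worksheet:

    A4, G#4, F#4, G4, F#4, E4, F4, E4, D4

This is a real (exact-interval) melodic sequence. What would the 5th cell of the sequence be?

Db4 C4 Bb3

The 3-note cells begin on A4, G4, F4 — each down a 2nd from the last.
Continuing the starts: Eb4 → Db4.
So cell 5 is Db4 C4 Bb3.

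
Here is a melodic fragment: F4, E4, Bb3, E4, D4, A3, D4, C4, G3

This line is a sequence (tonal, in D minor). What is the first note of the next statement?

C4

The 3-note cells begin on F4, E4, D4 — each down a 2nd from the last.
One more step down a 2nd gives C4.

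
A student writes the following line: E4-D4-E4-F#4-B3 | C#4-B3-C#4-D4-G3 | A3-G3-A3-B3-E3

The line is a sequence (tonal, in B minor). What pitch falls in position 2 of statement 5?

C#3

The unit is 5 notes. Position-2 pitches of the 3 shown cells: D4, B3, G3.
Each moves down a 3rd. Continuing: E3 → C#3.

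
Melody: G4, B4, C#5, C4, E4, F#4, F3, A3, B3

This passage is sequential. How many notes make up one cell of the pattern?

3

Try groups of 3 (3 cells in 9 notes):
G4 B4 C#5 | C4 E4 F#4 | F3 A3 B3
Each cell is the previous one down a 5th — so the unit is 3 notes.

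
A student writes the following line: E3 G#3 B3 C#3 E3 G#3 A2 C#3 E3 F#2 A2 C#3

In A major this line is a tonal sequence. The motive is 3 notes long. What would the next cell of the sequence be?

Unit = 3 notes; the statements start on E3, C#3, A2, F#2, moving down a 3rd each time.
Statement 5 starts on D2 and keeps the same diatonic contour: D2 F#2 A2.

D2 F#2 A2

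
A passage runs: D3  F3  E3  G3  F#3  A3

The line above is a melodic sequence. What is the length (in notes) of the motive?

6 notes total. Splitting into 3 groups of 2:
D3 F3 | E3 G3 | F#3 A3
That's a consistent up a 2nd shift per cell, and no other grouping gives one.

2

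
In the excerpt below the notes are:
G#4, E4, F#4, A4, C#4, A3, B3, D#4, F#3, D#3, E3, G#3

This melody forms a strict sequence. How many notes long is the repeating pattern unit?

There are 12 notes; a 4-note unit gives 3 cells:
G#4 E4 F#4 A4 | C#4 A3 B3 D#4 | F#3 D#3 E3 G#3
Every group is a transposition down a 5th of the one before; no shorter unit works.

4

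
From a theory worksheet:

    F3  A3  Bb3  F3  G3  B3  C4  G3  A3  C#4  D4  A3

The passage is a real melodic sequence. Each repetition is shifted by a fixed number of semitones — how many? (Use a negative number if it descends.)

Unit = 4 notes; the statements start on F3, G3, A3, moving up a 2nd each time.
F3→G3 is 55 − 53 = 2 semitones.

2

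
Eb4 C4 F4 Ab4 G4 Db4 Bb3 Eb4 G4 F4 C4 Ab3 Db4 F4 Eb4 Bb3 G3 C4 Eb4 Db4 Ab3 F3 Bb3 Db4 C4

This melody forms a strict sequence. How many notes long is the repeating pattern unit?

25 notes total. Splitting into 5 groups of 5:
Eb4 C4 F4 Ab4 G4 | Db4 Bb3 Eb4 G4 F4 | C4 Ab3 Db4 F4 Eb4 | Bb3 G3 C4 Eb4 Db4 | Ab3 F3 Bb3 Db4 C4
That's a consistent down a 2nd shift per cell, and no other grouping gives one.

5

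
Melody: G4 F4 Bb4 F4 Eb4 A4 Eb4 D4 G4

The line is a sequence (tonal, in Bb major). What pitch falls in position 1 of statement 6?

Bb3

With 3-note cells, note 1 of each statement runs G4, F4, Eb4.
Each moves down a 2nd. Continuing: D4 → C4 → Bb3.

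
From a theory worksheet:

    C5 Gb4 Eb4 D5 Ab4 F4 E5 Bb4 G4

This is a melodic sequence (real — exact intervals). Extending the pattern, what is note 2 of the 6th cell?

E5

Grouping in 3s, the 2nd note of each cell is Gb4, Ab4, Bb4.
Each moves up a 2nd. Continuing: C5 → D5 → E5.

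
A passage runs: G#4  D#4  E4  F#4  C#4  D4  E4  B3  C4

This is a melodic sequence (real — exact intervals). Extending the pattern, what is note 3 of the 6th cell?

Gb3

Grouping in 3s, the 3rd note of each cell is E4, D4, C4.
Extending down a 2nd: Bb3 → Ab3 → Gb3.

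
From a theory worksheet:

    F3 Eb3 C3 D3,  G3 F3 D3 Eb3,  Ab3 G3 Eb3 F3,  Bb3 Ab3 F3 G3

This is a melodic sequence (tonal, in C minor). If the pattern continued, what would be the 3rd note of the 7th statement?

Bb3

Grouping in 4s, the 3rd note of each cell is C3, D3, Eb3, F3.
Extending up a 2nd: G3 → Ab3 → Bb3.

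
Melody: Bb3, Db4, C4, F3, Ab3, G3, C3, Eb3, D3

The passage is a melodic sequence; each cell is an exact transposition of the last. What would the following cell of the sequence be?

G2 Bb2 A2

Unit = 3 notes; the statements start on Bb3, F3, C3, moving down a 4th each time.
Statement 4 starts on G2 and keeps the same exact contour: G2 Bb2 A2.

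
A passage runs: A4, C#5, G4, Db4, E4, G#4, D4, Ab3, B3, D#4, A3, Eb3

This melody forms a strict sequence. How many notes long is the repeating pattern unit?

Try groups of 4 (3 cells in 12 notes):
A4 C#5 G4 Db4 | E4 G#4 D4 Ab3 | B3 D#4 A3 Eb3
That's a consistent down a 4th shift per cell, and no other grouping gives one.

4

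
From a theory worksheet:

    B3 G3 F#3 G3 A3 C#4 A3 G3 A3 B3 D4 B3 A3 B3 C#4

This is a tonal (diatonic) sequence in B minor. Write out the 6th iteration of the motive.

G4 E4 D4 E4 F#4

Taking 5-note groups, the heads are B3, C#4, D4: the pattern moves up a 2nd.
Extending up a 2nd: E4 → F#4 → G4.
Statement 6 starts on G4 and keeps the same diatonic contour: G4 E4 D4 E4 F#4.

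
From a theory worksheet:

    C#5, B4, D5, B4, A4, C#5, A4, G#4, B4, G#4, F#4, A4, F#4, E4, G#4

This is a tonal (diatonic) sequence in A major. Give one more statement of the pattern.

E4 D4 F#4

Taking 3-note groups, the heads are C#5, B4, A4, G#4, F#4: the pattern moves down a 2nd.
So cell 6 is E4 D4 F#4.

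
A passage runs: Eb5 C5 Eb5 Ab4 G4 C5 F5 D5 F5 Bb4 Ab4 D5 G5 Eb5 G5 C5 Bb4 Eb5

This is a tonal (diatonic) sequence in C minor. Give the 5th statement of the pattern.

Taking 6-note groups, the heads are Eb5, F5, G5: the pattern moves up a 2nd.
Continuing the starts: Ab5 → Bb5.
From Bb5 the diatonic shape gives Bb5 G5 Bb5 Eb5 D5 G5.

Bb5 G5 Bb5 Eb5 D5 G5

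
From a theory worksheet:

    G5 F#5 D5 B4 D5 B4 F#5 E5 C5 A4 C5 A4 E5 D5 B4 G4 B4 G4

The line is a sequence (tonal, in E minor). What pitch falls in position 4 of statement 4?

The unit is 6 notes. Position-4 pitches of the 3 shown cells: B4, A4, G4.
One more down a 2nd gives F#4.

F#4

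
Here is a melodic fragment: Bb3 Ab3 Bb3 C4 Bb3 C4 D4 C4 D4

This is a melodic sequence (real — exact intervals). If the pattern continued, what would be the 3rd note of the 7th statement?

A#4

With 3-note cells, note 3 of each statement runs Bb3, C4, D4.
Extending up a 2nd: E4 → F#4 → G#4 → A#4.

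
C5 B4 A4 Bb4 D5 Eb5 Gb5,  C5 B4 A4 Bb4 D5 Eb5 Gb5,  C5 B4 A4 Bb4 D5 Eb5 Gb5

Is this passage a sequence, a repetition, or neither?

repetition

Each 7-note cell is identical (C5 B4 A4 Bb4 D5 Eb5 Gb5), restated at the same pitch.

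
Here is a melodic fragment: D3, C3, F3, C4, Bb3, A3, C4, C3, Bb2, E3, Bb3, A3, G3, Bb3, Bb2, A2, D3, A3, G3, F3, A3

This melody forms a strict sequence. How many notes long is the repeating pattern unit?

7

Try groups of 7 (3 cells in 21 notes):
D3 C3 F3 C4 Bb3 A3 C4 | C3 Bb2 E3 Bb3 A3 G3 Bb3 | Bb2 A2 D3 A3 G3 F3 A3
Each cell is the previous one down a 2nd — so the unit is 7 notes.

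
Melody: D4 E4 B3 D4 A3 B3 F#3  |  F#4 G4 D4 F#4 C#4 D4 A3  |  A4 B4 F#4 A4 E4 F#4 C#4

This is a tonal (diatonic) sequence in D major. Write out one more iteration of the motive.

With a 7-note motive the entries are D4, F#4, A4, each up a 3rd from the previous.
So cell 4 is C#5 D5 A4 C#5 G4 A4 E4.

C#5 D5 A4 C#5 G4 A4 E4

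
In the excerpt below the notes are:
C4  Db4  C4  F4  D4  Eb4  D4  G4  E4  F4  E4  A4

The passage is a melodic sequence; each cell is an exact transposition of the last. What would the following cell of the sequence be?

F#4 G4 F#4 B4

The 4-note cells begin on C4, D4, E4 — each up a 2nd from the last.
Statement 4 starts on F#4 and keeps the same exact contour: F#4 G4 F#4 B4.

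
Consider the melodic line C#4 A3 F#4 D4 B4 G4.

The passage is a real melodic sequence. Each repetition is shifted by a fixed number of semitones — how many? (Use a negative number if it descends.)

5

Unit = 2 notes; the statements start on C#4, F#4, B4, moving up a 4th each time.
C#4→F#4 is 66 − 61 = 5 semitones.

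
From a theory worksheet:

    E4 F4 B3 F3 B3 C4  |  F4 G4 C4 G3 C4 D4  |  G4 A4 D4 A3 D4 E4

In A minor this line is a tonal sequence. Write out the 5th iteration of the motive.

B4 C5 F4 C4 F4 G4

The 6-note cells begin on E4, F4, G4 — each up a 2nd from the last.
Extending up a 2nd: A4 → B4.
Statement 5 starts on B4 and keeps the same diatonic contour: B4 C5 F4 C4 F4 G4.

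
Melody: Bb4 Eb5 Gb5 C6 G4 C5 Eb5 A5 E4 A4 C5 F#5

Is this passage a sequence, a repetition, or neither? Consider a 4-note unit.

Each 4-note cell is the previous one transposed down a 3rd.

sequence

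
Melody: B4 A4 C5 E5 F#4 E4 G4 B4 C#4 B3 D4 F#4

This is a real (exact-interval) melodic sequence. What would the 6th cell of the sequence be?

Taking 4-note groups, the heads are B4, F#4, C#4: the pattern moves down a 4th.
Extending down a 4th: G#3 → D#3 → A#2.
Statement 6 starts on A#2 and keeps the same exact contour: A#2 G#2 B2 D#3.

A#2 G#2 B2 D#3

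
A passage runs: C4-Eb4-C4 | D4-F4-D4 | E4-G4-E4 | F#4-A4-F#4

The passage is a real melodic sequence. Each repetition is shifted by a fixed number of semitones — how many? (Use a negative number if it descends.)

The 3-note cells begin on C4, D4, E4, F#4 — each up a 2nd from the last.
C4 to D4 spans +2 semitones.

2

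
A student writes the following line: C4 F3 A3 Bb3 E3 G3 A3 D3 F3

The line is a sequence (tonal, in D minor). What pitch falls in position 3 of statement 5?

Grouping in 3s, the 3rd note of each cell is A3, G3, F3.
Each moves down a 2nd. Continuing: E3 → D3.

D3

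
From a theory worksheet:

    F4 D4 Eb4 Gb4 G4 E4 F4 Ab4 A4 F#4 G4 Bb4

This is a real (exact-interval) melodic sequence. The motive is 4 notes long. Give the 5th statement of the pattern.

The 4-note cells begin on F4, G4, A4 — each up a 2nd from the last.
Extending up a 2nd: B4 → C#5.
Statement 5 starts on C#5 and keeps the same exact contour: C#5 A#4 B4 D5.

C#5 A#4 B4 D5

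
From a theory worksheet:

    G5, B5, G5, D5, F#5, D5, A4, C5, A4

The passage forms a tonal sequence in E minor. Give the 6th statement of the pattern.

F#3 A3 F#3

With a 3-note motive the entries are G5, D5, A4, each down a 4th from the previous.
Continuing the starts: E4 → B3 → F#3.
From F#3 the diatonic shape gives F#3 A3 F#3.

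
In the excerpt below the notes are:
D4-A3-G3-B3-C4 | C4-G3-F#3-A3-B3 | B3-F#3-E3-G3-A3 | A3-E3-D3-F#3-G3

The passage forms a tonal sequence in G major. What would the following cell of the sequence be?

Unit = 5 notes; the statements start on D4, C4, B3, A3, moving down a 2nd each time.
So cell 5 is G3 D3 C3 E3 F#3.

G3 D3 C3 E3 F#3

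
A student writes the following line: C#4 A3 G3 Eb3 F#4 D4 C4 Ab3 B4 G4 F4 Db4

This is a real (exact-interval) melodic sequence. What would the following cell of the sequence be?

E5 C5 Bb4 Gb4

With a 4-note motive the entries are C#4, F#4, B4, each up a 4th from the previous.
Statement 4 starts on E5 and keeps the same exact contour: E5 C5 Bb4 Gb4.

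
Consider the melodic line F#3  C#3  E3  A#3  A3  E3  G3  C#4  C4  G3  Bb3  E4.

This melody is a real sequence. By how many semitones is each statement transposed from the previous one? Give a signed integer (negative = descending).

Taking 4-note groups, the heads are F#3, A3, C4: the pattern moves up a 3rd.
F#3→A3 is 57 − 54 = 3 semitones.

3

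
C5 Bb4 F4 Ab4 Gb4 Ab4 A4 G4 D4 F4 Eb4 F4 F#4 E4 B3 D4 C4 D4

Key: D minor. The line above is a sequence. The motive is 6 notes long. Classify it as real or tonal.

real

Each cell has the same semitone pattern (-2, -5, 3, -2, 2) — intervals are preserved exactly.
And Ab4 lies outside D minor, so the sequence is real rather than tonal.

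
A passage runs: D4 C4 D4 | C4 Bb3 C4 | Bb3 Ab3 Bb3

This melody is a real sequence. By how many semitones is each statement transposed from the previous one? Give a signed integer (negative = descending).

The 3-note cells begin on D4, C4, Bb3 — each down a 2nd from the last.
Counting half-steps from D4 to C4: -2.

-2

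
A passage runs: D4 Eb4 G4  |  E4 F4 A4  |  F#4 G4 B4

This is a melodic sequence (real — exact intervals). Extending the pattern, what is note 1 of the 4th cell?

The unit is 3 notes. Position-1 pitches of the 3 shown cells: D4, E4, F#4.
One more up a 2nd gives G#4.

G#4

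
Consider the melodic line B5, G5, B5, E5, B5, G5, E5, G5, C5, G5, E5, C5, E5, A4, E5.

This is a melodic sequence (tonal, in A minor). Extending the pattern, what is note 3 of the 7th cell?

D4

With 5-note cells, note 3 of each statement runs B5, G5, E5.
Each moves down a 3rd. Continuing: C5 → A4 → F4 → D4.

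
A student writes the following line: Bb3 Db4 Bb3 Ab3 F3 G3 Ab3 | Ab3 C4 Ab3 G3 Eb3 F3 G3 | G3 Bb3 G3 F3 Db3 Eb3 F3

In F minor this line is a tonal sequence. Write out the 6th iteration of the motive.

The 7-note cells begin on Bb3, Ab3, G3 — each down a 2nd from the last.
Extending down a 2nd: F3 → Eb3 → Db3.
Statement 6 starts on Db3 and keeps the same diatonic contour: Db3 F3 Db3 C3 Ab2 Bb2 C3.

Db3 F3 Db3 C3 Ab2 Bb2 C3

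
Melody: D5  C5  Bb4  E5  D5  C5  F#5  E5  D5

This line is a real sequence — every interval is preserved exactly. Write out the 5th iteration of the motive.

The 3-note cells begin on D5, E5, F#5 — each up a 2nd from the last.
Continuing the starts: G#5 → A#5.
So cell 5 is A#5 G#5 F#5.

A#5 G#5 F#5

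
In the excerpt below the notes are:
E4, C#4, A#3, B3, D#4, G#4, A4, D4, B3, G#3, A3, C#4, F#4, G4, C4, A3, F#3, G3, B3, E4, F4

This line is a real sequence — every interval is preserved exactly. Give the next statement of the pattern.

Bb3 G3 E3 F3 A3 D4 Eb4

Unit = 7 notes; the statements start on E4, D4, C4, moving down a 2nd each time.
From Bb3 the exact shape gives Bb3 G3 E3 F3 A3 D4 Eb4.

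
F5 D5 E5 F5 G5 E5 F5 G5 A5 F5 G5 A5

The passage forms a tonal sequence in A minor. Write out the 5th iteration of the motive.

C6 A5 B5 C6

With a 4-note motive the entries are F5, G5, A5, each up a 2nd from the previous.
Carrying on: B5 → C6.
From C6 the diatonic shape gives C6 A5 B5 C6.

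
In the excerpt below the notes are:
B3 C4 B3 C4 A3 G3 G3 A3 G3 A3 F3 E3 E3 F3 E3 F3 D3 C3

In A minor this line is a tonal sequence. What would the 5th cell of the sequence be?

A2 B2 A2 B2 G2 F2

The 6-note cells begin on B3, G3, E3 — each down a 3rd from the last.
Extending down a 3rd: C3 → A2.
So cell 5 is A2 B2 A2 B2 G2 F2.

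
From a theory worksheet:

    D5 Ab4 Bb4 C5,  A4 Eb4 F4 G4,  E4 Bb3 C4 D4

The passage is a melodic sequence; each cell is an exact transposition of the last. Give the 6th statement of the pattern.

C#3 G2 A2 B2

With a 4-note motive the entries are D5, A4, E4, each down a 4th from the previous.
Extending down a 4th: B3 → F#3 → C#3.
So cell 6 is C#3 G2 A2 B2.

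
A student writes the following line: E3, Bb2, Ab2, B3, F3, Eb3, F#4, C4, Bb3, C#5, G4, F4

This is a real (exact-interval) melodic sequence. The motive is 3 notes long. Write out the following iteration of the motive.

With a 3-note motive the entries are E3, B3, F#4, C#5, each up a 5th from the previous.
Statement 5 starts on G#5 and keeps the same exact contour: G#5 D5 C5.

G#5 D5 C5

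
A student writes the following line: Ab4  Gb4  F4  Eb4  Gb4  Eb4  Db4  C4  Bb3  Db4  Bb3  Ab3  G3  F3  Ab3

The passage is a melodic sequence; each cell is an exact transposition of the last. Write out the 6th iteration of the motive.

G2 F2 E2 D2 F2

Taking 5-note groups, the heads are Ab4, Eb4, Bb3: the pattern moves down a 4th.
Continuing the starts: F3 → C3 → G2.
So cell 6 is G2 F2 E2 D2 F2.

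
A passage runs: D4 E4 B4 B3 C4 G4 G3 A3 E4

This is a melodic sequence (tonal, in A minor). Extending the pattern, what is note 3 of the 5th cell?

The unit is 3 notes. Position-3 pitches of the 3 shown cells: B4, G4, E4.
Carrying that down a 3rd forward: C4 → A3.

A3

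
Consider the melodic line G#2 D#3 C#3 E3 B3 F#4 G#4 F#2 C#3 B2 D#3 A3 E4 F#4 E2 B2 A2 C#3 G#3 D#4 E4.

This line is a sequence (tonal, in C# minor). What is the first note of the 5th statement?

C#2

With a 7-note motive the entries are G#2, F#2, E2, each down a 2nd from the previous.
Extending the heads down a 2nd: D#2 → C#2.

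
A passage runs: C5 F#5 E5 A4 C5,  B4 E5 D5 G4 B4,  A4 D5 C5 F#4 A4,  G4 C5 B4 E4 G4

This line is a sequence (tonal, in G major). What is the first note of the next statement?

Unit = 5 notes; the statements start on C5, B4, A4, G4, moving down a 2nd each time.
The next head, down a 2nd from G4, is F#4.

F#4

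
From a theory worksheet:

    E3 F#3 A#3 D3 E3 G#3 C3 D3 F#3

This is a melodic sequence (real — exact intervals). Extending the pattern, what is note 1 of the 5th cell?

With 3-note cells, note 1 of each statement runs E3, D3, C3.
Carrying that down a 2nd forward: Bb2 → Ab2.

Ab2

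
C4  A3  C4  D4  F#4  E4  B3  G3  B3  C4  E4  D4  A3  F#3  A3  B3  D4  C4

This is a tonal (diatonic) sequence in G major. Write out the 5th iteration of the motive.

Unit = 6 notes; the statements start on C4, B3, A3, moving down a 2nd each time.
Extending down a 2nd: G3 → F#3.
From F#3 the diatonic shape gives F#3 D3 F#3 G3 B3 A3.

F#3 D3 F#3 G3 B3 A3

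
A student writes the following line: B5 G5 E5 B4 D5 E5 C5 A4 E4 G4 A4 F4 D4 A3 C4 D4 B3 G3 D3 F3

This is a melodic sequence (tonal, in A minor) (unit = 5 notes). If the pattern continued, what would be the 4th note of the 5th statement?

G2

Grouping in 5s, the 4th note of each cell is B4, E4, A3, D3.
From D3, down a 5th gives G2.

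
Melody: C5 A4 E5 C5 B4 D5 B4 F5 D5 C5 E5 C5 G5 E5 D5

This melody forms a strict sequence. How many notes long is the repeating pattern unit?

5

Try groups of 5 (3 cells in 15 notes):
C5 A4 E5 C5 B4 | D5 B4 F5 D5 C5 | E5 C5 G5 E5 D5
Every group is a transposition up a 2nd of the one before; no shorter unit works.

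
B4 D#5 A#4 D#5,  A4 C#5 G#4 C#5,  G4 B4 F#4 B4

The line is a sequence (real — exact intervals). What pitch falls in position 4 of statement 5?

G4

With 4-note cells, note 4 of each statement runs D#5, C#5, B4.
Each moves down a 2nd. Continuing: A4 → G4.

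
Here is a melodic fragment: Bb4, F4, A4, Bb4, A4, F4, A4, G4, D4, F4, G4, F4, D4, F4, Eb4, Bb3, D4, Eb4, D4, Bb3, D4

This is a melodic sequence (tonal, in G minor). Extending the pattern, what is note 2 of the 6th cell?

C3

Grouping in 7s, the 2nd note of each cell is F4, D4, Bb3.
Carrying that down a 3rd forward: G3 → Eb3 → C3.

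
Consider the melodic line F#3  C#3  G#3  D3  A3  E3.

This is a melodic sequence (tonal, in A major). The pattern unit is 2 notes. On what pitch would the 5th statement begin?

C#4

Taking 2-note groups, the heads are F#3, G#3, A3: the pattern moves up a 2nd.
Continuing: B3 → C#4. Statement 5 starts on C#4.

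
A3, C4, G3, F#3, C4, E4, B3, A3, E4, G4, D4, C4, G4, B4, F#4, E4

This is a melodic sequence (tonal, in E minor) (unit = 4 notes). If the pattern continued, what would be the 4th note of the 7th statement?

D5

Grouping in 4s, the 4th note of each cell is F#3, A3, C4, E4.
Each moves up a 3rd. Continuing: G4 → B4 → D5.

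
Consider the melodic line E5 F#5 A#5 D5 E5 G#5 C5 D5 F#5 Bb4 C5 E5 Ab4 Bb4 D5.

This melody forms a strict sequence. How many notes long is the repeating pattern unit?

3

Try groups of 3 (5 cells in 15 notes):
E5 F#5 A#5 | D5 E5 G#5 | C5 D5 F#5 | Bb4 C5 E5 | Ab4 Bb4 D5
Every group is a transposition down a 2nd of the one before; no shorter unit works.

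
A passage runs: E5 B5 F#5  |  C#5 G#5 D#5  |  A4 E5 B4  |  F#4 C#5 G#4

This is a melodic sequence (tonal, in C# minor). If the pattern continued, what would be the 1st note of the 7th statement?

The unit is 3 notes. Position-1 pitches of the 4 shown cells: E5, C#5, A4, F#4.
Carrying that down a 3rd forward: D#4 → B3 → G#3.

G#3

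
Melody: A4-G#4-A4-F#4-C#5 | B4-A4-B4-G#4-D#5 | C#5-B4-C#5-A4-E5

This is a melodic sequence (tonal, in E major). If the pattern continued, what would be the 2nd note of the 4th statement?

C#5

The unit is 5 notes. Position-2 pitches of the 3 shown cells: G#4, A4, B4.
One more up a 2nd gives C#5.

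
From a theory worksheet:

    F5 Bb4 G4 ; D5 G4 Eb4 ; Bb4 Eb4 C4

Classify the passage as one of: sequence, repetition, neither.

sequence

Each 3-note cell is the previous one transposed down a 3rd.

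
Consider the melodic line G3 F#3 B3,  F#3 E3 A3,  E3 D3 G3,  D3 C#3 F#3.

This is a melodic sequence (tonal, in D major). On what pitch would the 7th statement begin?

A2

Taking 3-note groups, the heads are G3, F#3, E3, D3: the pattern moves down a 2nd.
Continuing: C#3 → B2 → A2. Statement 7 starts on A2.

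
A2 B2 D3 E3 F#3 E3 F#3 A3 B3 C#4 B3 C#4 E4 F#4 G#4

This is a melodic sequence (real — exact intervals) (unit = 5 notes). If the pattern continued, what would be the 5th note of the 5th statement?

The unit is 5 notes. Position-5 pitches of the 3 shown cells: F#3, C#4, G#4.
Each moves up a 5th. Continuing: D#5 → A#5.

A#5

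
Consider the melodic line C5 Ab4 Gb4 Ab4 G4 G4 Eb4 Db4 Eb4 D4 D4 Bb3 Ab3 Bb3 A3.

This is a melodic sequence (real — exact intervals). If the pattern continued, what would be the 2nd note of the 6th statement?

G2

Grouping in 5s, the 2nd note of each cell is Ab4, Eb4, Bb3.
Each moves down a 4th. Continuing: F3 → C3 → G2.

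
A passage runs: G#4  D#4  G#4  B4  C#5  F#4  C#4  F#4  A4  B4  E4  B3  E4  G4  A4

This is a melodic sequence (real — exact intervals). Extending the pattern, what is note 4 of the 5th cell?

With 5-note cells, note 4 of each statement runs B4, A4, G4.
Each moves down a 2nd. Continuing: F4 → Eb4.

Eb4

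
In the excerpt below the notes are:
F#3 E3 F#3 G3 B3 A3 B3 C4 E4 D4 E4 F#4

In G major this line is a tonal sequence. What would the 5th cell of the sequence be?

Taking 4-note groups, the heads are F#3, B3, E4: the pattern moves up a 4th.
Continuing the starts: A4 → D5.
From D5 the diatonic shape gives D5 C5 D5 E5.

D5 C5 D5 E5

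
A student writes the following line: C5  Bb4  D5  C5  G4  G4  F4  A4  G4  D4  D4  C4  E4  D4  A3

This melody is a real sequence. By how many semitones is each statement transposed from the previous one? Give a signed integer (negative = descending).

-5

The 5-note cells begin on C5, G4, D4 — each down a 4th from the last.
C5 to G4 spans -5 semitones.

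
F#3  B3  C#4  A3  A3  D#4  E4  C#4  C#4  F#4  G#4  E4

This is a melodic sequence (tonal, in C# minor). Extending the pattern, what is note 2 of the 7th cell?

G#5

Grouping in 4s, the 2nd note of each cell is B3, D#4, F#4.
Carrying that up a 3rd forward: A4 → C#5 → E5 → G#5.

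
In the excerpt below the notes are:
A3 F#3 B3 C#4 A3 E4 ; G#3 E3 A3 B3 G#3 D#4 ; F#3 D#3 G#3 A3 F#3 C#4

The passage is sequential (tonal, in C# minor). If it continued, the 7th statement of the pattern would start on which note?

The 6-note cells begin on A3, G#3, F#3 — each down a 2nd from the last.
Continuing: E3 → D#3 → C#3 → B2. Statement 7 starts on B2.

B2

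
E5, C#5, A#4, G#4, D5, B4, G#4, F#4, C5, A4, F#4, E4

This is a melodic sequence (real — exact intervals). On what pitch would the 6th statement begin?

With a 4-note motive the entries are E5, D5, C5, each down a 2nd from the previous.
Extending the heads down a 2nd: Bb4 → Ab4 → Gb4.

Gb4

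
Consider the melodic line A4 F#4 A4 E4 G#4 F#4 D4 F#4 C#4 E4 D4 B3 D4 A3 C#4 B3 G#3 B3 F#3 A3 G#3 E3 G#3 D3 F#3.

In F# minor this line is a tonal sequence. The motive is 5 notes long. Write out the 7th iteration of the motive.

C#3 A2 C#3 G#2 B2

With a 5-note motive the entries are A4, F#4, D4, B3, G#3, each down a 3rd from the previous.
Continuing the starts: E3 → C#3.
From C#3 the diatonic shape gives C#3 A2 C#3 G#2 B2.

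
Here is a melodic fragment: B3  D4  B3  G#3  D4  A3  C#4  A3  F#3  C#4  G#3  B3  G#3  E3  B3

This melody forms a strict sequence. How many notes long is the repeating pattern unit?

5

Try groups of 5 (3 cells in 15 notes):
B3 D4 B3 G#3 D4 | A3 C#4 A3 F#3 C#4 | G#3 B3 G#3 E3 B3
Each cell is the previous one down a 2nd — so the unit is 5 notes.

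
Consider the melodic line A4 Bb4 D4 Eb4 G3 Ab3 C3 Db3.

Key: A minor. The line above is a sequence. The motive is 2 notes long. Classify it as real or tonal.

real

Each cell has the same semitone pattern (1,) — intervals are preserved exactly.
And Bb4 lies outside A minor, so the sequence is real rather than tonal.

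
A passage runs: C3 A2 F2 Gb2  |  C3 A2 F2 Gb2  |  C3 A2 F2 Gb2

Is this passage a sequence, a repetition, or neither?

Each 4-note cell is identical (C3 A2 F2 Gb2), restated at the same pitch.

repetition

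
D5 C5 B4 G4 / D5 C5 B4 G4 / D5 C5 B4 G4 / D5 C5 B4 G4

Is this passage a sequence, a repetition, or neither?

repetition

Each 4-note cell is identical (D5 C5 B4 G4), restated at the same pitch.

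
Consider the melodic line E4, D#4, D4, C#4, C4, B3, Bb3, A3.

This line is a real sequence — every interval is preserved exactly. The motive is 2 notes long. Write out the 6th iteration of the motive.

Gb3 F3

Unit = 2 notes; the statements start on E4, D4, C4, Bb3, moving down a 2nd each time.
Continuing the starts: Ab3 → Gb3.
From Gb3 the exact shape gives Gb3 F3.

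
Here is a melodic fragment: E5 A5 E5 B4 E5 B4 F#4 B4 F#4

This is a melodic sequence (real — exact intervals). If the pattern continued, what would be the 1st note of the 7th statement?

Grouping in 3s, the 1st note of each cell is E5, B4, F#4.
Each moves down a 4th. Continuing: C#4 → G#3 → D#3 → A#2.

A#2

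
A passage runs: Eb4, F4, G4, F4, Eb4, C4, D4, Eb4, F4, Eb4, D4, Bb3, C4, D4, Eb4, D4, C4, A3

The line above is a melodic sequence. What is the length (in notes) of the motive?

6

Try groups of 6 (3 cells in 18 notes):
Eb4 F4 G4 F4 Eb4 C4 | D4 Eb4 F4 Eb4 D4 Bb3 | C4 D4 Eb4 D4 C4 A3
Every group is a transposition down a 2nd of the one before; no shorter unit works.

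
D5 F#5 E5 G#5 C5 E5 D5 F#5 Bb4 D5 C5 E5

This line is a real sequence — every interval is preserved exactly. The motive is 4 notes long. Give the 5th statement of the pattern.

The 4-note cells begin on D5, C5, Bb4 — each down a 2nd from the last.
Carrying on: Ab4 → Gb4.
Statement 5 starts on Gb4 and keeps the same exact contour: Gb4 Bb4 Ab4 C5.

Gb4 Bb4 Ab4 C5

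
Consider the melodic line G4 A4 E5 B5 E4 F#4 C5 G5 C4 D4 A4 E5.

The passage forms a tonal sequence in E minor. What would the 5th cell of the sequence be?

Unit = 4 notes; the statements start on G4, E4, C4, moving down a 3rd each time.
Extending down a 3rd: A3 → F#3.
Statement 5 starts on F#3 and keeps the same diatonic contour: F#3 G3 D4 A4.

F#3 G3 D4 A4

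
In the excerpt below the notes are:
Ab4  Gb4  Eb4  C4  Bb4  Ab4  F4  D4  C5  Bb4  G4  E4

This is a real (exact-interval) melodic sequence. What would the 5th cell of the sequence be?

E5 D5 B4 G#4

The 4-note cells begin on Ab4, Bb4, C5 — each up a 2nd from the last.
Extending up a 2nd: D5 → E5.
So cell 5 is E5 D5 B4 G#4.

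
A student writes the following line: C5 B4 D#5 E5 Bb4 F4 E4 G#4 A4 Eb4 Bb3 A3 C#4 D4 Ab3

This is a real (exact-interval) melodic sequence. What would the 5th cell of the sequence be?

With a 5-note motive the entries are C5, F4, Bb3, each down a 5th from the previous.
Continuing the starts: Eb3 → Ab2.
Statement 5 starts on Ab2 and keeps the same exact contour: Ab2 G2 B2 C3 Gb2.

Ab2 G2 B2 C3 Gb2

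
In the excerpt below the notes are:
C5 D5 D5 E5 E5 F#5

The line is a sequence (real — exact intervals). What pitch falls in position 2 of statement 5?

A#5

With 2-note cells, note 2 of each statement runs D5, E5, F#5.
Each moves up a 2nd. Continuing: G#5 → A#5.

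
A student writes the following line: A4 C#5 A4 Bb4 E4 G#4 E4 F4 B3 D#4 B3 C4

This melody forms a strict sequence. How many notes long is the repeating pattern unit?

12 notes total. Splitting into 3 groups of 4:
A4 C#5 A4 Bb4 | E4 G#4 E4 F4 | B3 D#4 B3 C4
That's a consistent down a 4th shift per cell, and no other grouping gives one.

4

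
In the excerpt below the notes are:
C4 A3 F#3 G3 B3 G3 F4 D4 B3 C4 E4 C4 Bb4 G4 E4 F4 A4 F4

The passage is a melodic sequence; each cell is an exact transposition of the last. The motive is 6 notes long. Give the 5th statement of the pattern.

Ab5 F5 D5 Eb5 G5 Eb5

Taking 6-note groups, the heads are C4, F4, Bb4: the pattern moves up a 4th.
Continuing the starts: Eb5 → Ab5.
From Ab5 the exact shape gives Ab5 F5 D5 Eb5 G5 Eb5.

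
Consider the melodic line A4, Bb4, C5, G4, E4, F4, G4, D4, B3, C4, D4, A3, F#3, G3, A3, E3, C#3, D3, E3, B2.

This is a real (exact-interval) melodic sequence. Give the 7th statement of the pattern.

Unit = 4 notes; the statements start on A4, E4, B3, F#3, C#3, moving down a 4th each time.
Extending down a 4th: G#2 → D#2.
From D#2 the exact shape gives D#2 E2 F#2 C#2.

D#2 E2 F#2 C#2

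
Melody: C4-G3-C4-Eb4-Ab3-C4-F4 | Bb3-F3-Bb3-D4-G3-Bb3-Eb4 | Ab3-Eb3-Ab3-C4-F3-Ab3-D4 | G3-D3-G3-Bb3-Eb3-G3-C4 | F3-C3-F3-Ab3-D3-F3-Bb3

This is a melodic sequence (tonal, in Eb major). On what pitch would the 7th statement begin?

The 7-note cells begin on C4, Bb3, Ab3, G3, F3 — each down a 2nd from the last.
Extending the heads down a 2nd: Eb3 → D3.

D3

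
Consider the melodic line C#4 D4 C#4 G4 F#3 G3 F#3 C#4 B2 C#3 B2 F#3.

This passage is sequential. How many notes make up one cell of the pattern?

4

12 notes total. Splitting into 3 groups of 4:
C#4 D4 C#4 G4 | F#3 G3 F#3 C#4 | B2 C#3 B2 F#3
Each cell is the previous one down a 5th — so the unit is 4 notes.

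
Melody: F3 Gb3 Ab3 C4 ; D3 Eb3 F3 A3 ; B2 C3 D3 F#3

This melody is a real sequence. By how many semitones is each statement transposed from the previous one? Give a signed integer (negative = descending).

With a 4-note motive the entries are F3, D3, B2, each down a 3rd from the previous.
F3 to D3 spans -3 semitones.

-3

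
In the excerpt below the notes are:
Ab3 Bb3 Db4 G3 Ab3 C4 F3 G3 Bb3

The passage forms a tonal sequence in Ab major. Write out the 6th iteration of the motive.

C3 Db3 F3

The 3-note cells begin on Ab3, G3, F3 — each down a 2nd from the last.
Continuing the starts: Eb3 → Db3 → C3.
From C3 the diatonic shape gives C3 Db3 F3.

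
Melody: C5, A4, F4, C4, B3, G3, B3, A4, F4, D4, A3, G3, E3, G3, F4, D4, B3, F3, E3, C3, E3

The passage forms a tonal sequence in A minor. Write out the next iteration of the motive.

D4 B3 G3 D3 C3 A2 C3

With a 7-note motive the entries are C5, A4, F4, each down a 3rd from the previous.
From D4 the diatonic shape gives D4 B3 G3 D3 C3 A2 C3.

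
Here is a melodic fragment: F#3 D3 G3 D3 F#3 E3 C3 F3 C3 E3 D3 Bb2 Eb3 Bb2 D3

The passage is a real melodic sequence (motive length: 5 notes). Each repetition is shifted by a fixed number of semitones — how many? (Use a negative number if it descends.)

-2

Taking 5-note groups, the heads are F#3, E3, D3: the pattern moves down a 2nd.
Counting half-steps from F#3 to E3: -2.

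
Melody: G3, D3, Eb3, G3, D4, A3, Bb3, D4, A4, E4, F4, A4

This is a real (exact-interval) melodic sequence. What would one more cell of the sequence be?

Taking 4-note groups, the heads are G3, D4, A4: the pattern moves up a 5th.
From E5 the exact shape gives E5 B4 C5 E5.

E5 B4 C5 E5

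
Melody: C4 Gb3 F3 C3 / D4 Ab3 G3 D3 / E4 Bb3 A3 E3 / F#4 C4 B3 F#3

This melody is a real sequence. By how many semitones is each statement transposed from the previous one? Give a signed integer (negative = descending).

The 4-note cells begin on C4, D4, E4, F#4 — each up a 2nd from the last.
C4 to D4 spans +2 semitones.

2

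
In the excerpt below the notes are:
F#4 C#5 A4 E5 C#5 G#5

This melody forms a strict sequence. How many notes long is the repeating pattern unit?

2

Try groups of 2 (3 cells in 6 notes):
F#4 C#5 | A4 E5 | C#5 G#5
That's a consistent up a 3rd shift per cell, and no other grouping gives one.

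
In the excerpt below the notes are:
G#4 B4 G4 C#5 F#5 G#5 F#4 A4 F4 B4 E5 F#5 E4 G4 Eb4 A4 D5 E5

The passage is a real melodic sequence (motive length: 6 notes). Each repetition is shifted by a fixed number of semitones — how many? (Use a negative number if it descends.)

-2

Taking 6-note groups, the heads are G#4, F#4, E4: the pattern moves down a 2nd.
Counting half-steps from G#4 to F#4: -2.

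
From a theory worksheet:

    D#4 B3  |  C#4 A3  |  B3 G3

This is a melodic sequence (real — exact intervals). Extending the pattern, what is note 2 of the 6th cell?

Db3

The unit is 2 notes. Position-2 pitches of the 3 shown cells: B3, A3, G3.
Extending down a 2nd: F3 → Eb3 → Db3.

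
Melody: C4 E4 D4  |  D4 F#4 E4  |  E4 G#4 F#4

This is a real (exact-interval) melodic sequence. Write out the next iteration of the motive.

F#4 A#4 G#4

Unit = 3 notes; the statements start on C4, D4, E4, moving up a 2nd each time.
So cell 4 is F#4 A#4 G#4.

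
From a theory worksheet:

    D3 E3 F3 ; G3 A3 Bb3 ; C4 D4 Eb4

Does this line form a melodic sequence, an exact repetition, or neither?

sequence

Each 3-note cell is the previous one transposed up a 4th.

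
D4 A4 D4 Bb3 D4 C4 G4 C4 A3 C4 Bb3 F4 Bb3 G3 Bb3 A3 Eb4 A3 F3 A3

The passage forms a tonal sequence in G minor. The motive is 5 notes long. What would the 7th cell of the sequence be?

Eb3 Bb3 Eb3 C3 Eb3

The 5-note cells begin on D4, C4, Bb3, A3 — each down a 2nd from the last.
Extending down a 2nd: G3 → F3 → Eb3.
So cell 7 is Eb3 Bb3 Eb3 C3 Eb3.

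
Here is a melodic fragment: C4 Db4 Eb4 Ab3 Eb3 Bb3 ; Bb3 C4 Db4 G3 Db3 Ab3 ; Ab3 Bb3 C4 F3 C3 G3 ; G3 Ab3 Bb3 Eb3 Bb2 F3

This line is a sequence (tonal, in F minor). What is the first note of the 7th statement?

Db3

The 6-note cells begin on C4, Bb3, Ab3, G3 — each down a 2nd from the last.
Extending the heads down a 2nd: F3 → Eb3 → Db3.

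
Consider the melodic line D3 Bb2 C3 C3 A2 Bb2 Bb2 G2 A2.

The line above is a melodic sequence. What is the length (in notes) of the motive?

3

Try groups of 3 (3 cells in 9 notes):
D3 Bb2 C3 | C3 A2 Bb2 | Bb2 G2 A2
Each cell is the previous one down a 2nd — so the unit is 3 notes.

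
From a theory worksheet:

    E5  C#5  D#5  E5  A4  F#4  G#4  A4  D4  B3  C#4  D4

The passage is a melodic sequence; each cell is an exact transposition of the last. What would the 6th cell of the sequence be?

With a 4-note motive the entries are E5, A4, D4, each down a 5th from the previous.
Continuing the starts: G3 → C3 → F2.
So cell 6 is F2 D2 E2 F2.

F2 D2 E2 F2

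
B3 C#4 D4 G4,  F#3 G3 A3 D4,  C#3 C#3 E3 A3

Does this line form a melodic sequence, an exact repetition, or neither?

neither

Note 2 of cell 3 is C#3; if this were a sequence it would be D3. No unit length gives a consistent transposition pattern.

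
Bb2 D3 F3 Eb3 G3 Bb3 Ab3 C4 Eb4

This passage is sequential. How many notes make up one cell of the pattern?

There are 9 notes; a 3-note unit gives 3 cells:
Bb2 D3 F3 | Eb3 G3 Bb3 | Ab3 C4 Eb4
Every group is a transposition up a 4th of the one before; no shorter unit works.

3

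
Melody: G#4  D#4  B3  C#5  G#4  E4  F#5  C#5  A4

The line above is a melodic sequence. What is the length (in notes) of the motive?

3

9 notes total. Splitting into 3 groups of 3:
G#4 D#4 B3 | C#5 G#4 E4 | F#5 C#5 A4
Every group is a transposition up a 4th of the one before; no shorter unit works.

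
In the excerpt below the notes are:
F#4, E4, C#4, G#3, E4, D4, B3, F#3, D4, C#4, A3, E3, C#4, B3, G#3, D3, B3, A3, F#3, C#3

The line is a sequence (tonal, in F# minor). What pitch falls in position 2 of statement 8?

Grouping in 4s, the 2nd note of each cell is E4, D4, C#4, B3, A3.
Carrying that down a 2nd forward: G#3 → F#3 → E3.

E3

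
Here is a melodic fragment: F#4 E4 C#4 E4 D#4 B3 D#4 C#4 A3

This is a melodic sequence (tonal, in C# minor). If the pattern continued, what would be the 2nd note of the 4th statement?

The unit is 3 notes. Position-2 pitches of the 3 shown cells: E4, D#4, C#4.
Each moves down a 2nd; the next is B3.

B3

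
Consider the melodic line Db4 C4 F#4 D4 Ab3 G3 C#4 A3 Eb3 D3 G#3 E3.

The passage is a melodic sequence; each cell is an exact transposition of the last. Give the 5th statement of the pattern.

Taking 4-note groups, the heads are Db4, Ab3, Eb3: the pattern moves down a 4th.
Continuing the starts: Bb2 → F2.
So cell 5 is F2 E2 A#2 F#2.

F2 E2 A#2 F#2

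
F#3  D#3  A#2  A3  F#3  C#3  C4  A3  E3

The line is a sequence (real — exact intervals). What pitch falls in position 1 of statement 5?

The unit is 3 notes. Position-1 pitches of the 3 shown cells: F#3, A3, C4.
Extending up a 3rd: Eb4 → Gb4.

Gb4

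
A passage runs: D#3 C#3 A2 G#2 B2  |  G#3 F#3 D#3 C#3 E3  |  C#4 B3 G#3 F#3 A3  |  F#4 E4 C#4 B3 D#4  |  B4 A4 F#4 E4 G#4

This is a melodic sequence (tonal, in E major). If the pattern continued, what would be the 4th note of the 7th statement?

The unit is 5 notes. Position-4 pitches of the 5 shown cells: G#2, C#3, F#3, B3, E4.
Extending up a 4th: A4 → D#5.

D#5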